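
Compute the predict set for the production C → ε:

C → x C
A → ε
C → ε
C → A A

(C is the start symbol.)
PREDICT(C → ε) = (FIRST(RHS) \ {ε}) ∪ (FOLLOW(C) if ε ∈ FIRST(RHS), i.e. RHS ⇒* ε)
The right-hand side is ε (FIRST(ε) = { ε }), so the predict set is FOLLOW(C) = { $ }
PREDICT(C → ε) = { $ }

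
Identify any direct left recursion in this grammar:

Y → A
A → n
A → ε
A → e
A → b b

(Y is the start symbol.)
Y → A: starts with A
A → n: starts with n
A → ε: starts with ε
A → e: starts with e
A → b b: starts with b

No direct left recursion found.

Answer: No direct left recursion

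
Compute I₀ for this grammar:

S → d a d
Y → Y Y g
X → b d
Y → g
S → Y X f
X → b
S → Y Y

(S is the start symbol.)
{ [S → . Y X f], [S → . Y Y], [S → . d a d], [S' → . S], [Y → . Y Y g], [Y → . g] }

First, augment the grammar with S' → S
I₀ = CLOSURE({ [S' → . S] }):
  [S' → . S] has the dot before S: add [S → . d a d], [S → . Y X f], [S → . Y Y]
  [S → . Y X f] has the dot before Y: add [Y → . Y Y g], [Y → . g]
No further items can be added.

I₀ = { [S → . Y X f], [S → . Y Y], [S → . d a d], [S' → . S], [Y → . Y Y g], [Y → . g] }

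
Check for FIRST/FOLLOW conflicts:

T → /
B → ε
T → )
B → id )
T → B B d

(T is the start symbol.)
A FIRST/FOLLOW conflict occurs when a non-terminal N has a nullable alternative N → β (β ⇒* ε) and another alternative N → α with FIRST(α) ∩ FOLLOW(N) ≠ ∅: on such a lookahead the parser cannot decide between expanding α and letting N vanish via β.

Nullable non-terminals: B.

B: nullable alternative(s) B → ε; FOLLOW(B) = { 'd', 'id' }
  B → ε: FIRST \ {ε} = { } — this is the only nullable alternative, skip
  B → id ): FIRST \ {ε} = { 'id' } — overlaps FOLLOW(B) on { 'id' }: CONFLICT

T has no nullable alternative, so no FIRST/FOLLOW check is needed there.

So the grammar has 1 FIRST/FOLLOW conflict (marked CONFLICT above).

Answer: Yes. B → id ')' with FOLLOW(B) on { 'id' }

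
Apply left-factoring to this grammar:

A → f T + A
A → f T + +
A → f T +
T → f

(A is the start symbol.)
A → f T + A'
A' → A
A' → +
A' → ε
T → f

Left-factoring transforms A → αβ₁ | αβ₂ into A → αA' and A' → β₁ | β₂
(α is the longest common prefix among the alternatives). Repeat until
no nonterminal has two alternatives with a common prefix.

Round 1: A has alternatives sharing prefix 'f T +'. Introduce A': A → f T + A'
  Add: A' → A
  Add: A' → +
  Add: A' → ε

No remaining common prefixes — done.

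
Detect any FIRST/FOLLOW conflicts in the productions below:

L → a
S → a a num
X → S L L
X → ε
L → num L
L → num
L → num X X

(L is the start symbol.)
Yes. X → S L L with FOLLOW(X) on { 'a' }

A FIRST/FOLLOW conflict occurs when a non-terminal N has a nullable alternative N → β (β ⇒* ε) and another alternative N → α with FIRST(α) ∩ FOLLOW(N) ≠ ∅: on such a lookahead the parser cannot decide between expanding α and letting N vanish via β.

Nullable non-terminals: X.
FIRST sets used below: FIRST(S) = { 'a' }

X: nullable alternative(s) X → ε; FOLLOW(X) = { $, 'a', 'num' }
  X → S L L: FIRST \ {ε} = { 'a' } — overlaps FOLLOW(X) on { 'a' }: CONFLICT
  X → ε: FIRST \ {ε} = { } — this is the only nullable alternative, skip

L, S have no nullable alternative, so no FIRST/FOLLOW check is needed there.

So the grammar has 1 FIRST/FOLLOW conflict (marked CONFLICT above).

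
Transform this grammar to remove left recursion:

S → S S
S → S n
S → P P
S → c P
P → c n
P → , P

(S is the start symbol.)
S is directly left-recursive. The standard transformation for
  A → A α₁ | ... | A α_m | β₁ | ... | β_n
is
  A  → β₁ A' | ... | β_n A'
  A' → α₁ A' | ... | α_m A' | ε

S → P P becomes S → P P S'
S → c P becomes S → c P S'
S → S S becomes S' → S S'
S → S n becomes S' → n S'
Add S' → ε

Productions for other non-terminals are unchanged:
  P → c n
  P → , P

Resulting grammar:
S → P P S'
S → c P S'
S' → S S'
S' → n S'
S' → ε
P → c n
P → , P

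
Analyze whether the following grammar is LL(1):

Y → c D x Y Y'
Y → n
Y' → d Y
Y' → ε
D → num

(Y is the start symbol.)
No. Predict set conflict for Y': { 'd' }

Relevant sets:
  FOLLOW(Y') = { $, 'd' }

For Y:
  PREDICT(Y → c D x Y Y') = { 'c' }
  PREDICT(Y → n) = { 'n' }
For Y':
  PREDICT(Y' → d Y) = { 'd' }
  PREDICT(Y' → ε) = { $, 'd' }
D has a single production, so nothing to check there.

Conflict found: Predict set conflict for Y': { 'd' }
The grammar is NOT LL(1).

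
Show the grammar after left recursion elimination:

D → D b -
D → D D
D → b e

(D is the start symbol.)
D is directly left-recursive. The standard transformation for
  A → A α₁ | ... | A α_m | β₁ | ... | β_n
is
  A  → β₁ A' | ... | β_n A'
  A' → α₁ A' | ... | α_m A' | ε

D → b e becomes D → b e D'
D → D b - becomes D' → b - D'
D → D D becomes D' → D D'
Add D' → ε

Resulting grammar:
D → b e D'
D' → b - D'
D' → D D'
D' → ε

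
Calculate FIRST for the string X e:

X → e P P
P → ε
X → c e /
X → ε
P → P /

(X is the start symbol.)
{ 'c', 'e' }

FIRST sets of the non-terminals involved (from the grammar, by fixed-point iteration):
  FIRST(X) = { 'c', 'e', ε }

To compute FIRST(X e), process the symbols left to right:
Symbol X is a non-terminal. Add FIRST(X) \ {ε} = { 'c', 'e' }
X is nullable (ε ∈ FIRST(X)), continue to the next symbol.
Symbol e is a terminal. Add 'e' and stop.
FIRST(X e) = { 'c', 'e' }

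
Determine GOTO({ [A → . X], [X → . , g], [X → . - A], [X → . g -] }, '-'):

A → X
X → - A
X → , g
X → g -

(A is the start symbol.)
{ [A → . X], [X → - . A], [X → . , g], [X → . - A], [X → . g -] }

GOTO(I, '-') = CLOSURE({ [A → αX.β] : [A → α.Xβ] ∈ I, X = '-' })

Items with dot before '-', with the dot advanced:
  [X → . - A] → [X → - . A]
Closure of the advanced items:
  [X → - . A] has the dot before A: add [A → . X]
  [A → . X] has the dot before X: add [X → . - A], [X → . , g], [X → . g -]

GOTO = { [A → . X], [X → - . A], [X → . , g], [X → . - A], [X → . g -] }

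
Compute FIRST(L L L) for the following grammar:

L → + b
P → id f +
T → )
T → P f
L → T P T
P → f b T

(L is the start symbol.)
{ ')', '+', 'f', 'id' }

FIRST sets of the non-terminals involved (from the grammar, by fixed-point iteration):
  FIRST(L) = { ')', '+', 'f', 'id' }

To compute FIRST(L L L), process the symbols left to right:
Symbol L is a non-terminal. Add FIRST(L) \ {ε} = { ')', '+', 'f', 'id' }
L is not nullable (ε ∉ FIRST(L)), so stop here.
FIRST(L L L) = { ')', '+', 'f', 'id' }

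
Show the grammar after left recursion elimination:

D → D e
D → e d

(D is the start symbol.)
D is directly left-recursive. The standard transformation for
  A → A α₁ | ... | A α_m | β₁ | ... | β_n
is
  A  → β₁ A' | ... | β_n A'
  A' → α₁ A' | ... | α_m A' | ε

D → e d becomes D → e d D'
D → D e becomes D' → e D'
Add D' → ε

Resulting grammar:
D → e d D'
D' → e D'
D' → ε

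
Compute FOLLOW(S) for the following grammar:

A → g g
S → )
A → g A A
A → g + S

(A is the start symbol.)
{ $, 'g' }

To compute FOLLOW(S), find every occurrence of S on a right-hand side N → α S β: add FIRST(β) \ {ε}, and if β is empty or nullable also add FOLLOW(N). Iterate to a fixed point.

In A → g + S: S is at the end, add FOLLOW(A)

The FOLLOW sets referred to above (computed the same way, to a fixed point):
  FOLLOW(A) = { $, 'g' }

Taking the union: FOLLOW(S) = { $, 'g' }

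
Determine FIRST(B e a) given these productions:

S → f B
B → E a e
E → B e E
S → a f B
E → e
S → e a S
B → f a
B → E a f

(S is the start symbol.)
{ 'e', 'f' }

FIRST sets of the non-terminals involved (from the grammar, by fixed-point iteration):
  FIRST(B) = { 'e', 'f' }

To compute FIRST(B e a), process the symbols left to right:
Symbol B is a non-terminal. Add FIRST(B) \ {ε} = { 'e', 'f' }
B is not nullable (ε ∉ FIRST(B)), so stop here.
FIRST(B e a) = { 'e', 'f' }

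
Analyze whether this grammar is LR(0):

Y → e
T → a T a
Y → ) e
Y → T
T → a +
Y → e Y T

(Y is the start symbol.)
A grammar is LR(0) if no state in the canonical LR(0) collection has:
  - both a shift item (dot before a terminal) and a complete item (shift-reduce conflict), or
  - two or more complete items (reduce-reduce conflict; the accept item [Y' → Y .] counts as a complete item here).

Augment with Y' → Y and build the canonical LR(0) collection (I0 = CLOSURE({[Y' → . Y]}), then GOTO on every symbol after a dot until no new states appear). It has 12 states:
  I0: { [T → . a +], [T → . a T a], [Y → . ) e], [Y → . T], [Y → . e Y T], [Y → . e], [Y' → . Y] }  — shift
  I1: { [Y → ) . e] }  — shift
  I2: { [Y → T .] }  — reduce
  I3: { [Y' → Y .] }  — accept
  I4: { [T → . a +], [T → . a T a], [T → a . +], [T → a . T a] }  — shift
  I5: { [T → . a +], [T → . a T a], [Y → . ) e], [Y → . T], [Y → . e Y T], [Y → . e], [Y → e . Y T], [Y → e .] }  — shift, reduce
  I6: { [T → . a +], [T → . a T a], [Y → e Y . T] }  — shift
  I7: { [Y → e Y T .] }  — reduce
  I8: { [T → a + .] }  — reduce
  I9: { [T → a T . a] }  — shift
  I10: { [T → a T a .] }  — reduce
  I11: { [Y → ) e .] }  — reduce

Conflict in state I5:
  Shift-reduce conflict between [Y → e .] and [T → . a +]
So the grammar is NOT LR(0).

Answer: No. Shift-reduce conflict between [Y → e .] and [T → . a +]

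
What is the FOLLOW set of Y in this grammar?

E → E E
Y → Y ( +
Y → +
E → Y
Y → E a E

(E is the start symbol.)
To compute FOLLOW(Y), find every occurrence of Y on a right-hand side N → α Y β: add FIRST(β) \ {ε}, and if β is empty or nullable also add FOLLOW(N). Iterate to a fixed point.

In Y → Y ( +: Y is followed by '(' '+', add FIRST('(' '+') \ {ε} = { '(' }
In E → Y: Y is at the end, add FOLLOW(E)

The FOLLOW sets referred to above (computed the same way, to a fixed point):
  FOLLOW(E) = { $, '(', '+', 'a' }

Taking the union: FOLLOW(Y) = { $, '(', '+', 'a' }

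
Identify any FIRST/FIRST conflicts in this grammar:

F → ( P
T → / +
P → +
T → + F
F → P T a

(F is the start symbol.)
FIRST sets of the non-terminals at (or reachable through a nullable prefix from) the front of some alternative:
  FIRST(P) = { '+' }

Productions for F:
  F → ( P: FIRST = { '(' }
  F → P T a: FIRST = { '+' }
Productions for T:
  T → / +: FIRST = { '/' }
  T → + F: FIRST = { '+' }
P has only one production, so no FIRST/FIRST conflict is possible there.

All alternatives of each non-terminal have pairwise disjoint FIRST sets.

Answer: No FIRST/FIRST conflicts.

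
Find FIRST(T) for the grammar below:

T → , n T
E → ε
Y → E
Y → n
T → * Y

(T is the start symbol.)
To compute FIRST(T), examine every production with T on the left-hand side, reading each right-hand side left to right until a non-nullable symbol is reached.

From T → , n T:
  - ',' is a terminal: add ',' and stop
From T → * Y:
  - '*' is a terminal: add '*' and stop

Collecting: FIRST(T) = { '*', ',' }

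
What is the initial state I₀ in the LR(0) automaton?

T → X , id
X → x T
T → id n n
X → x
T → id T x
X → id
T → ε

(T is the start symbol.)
{ [T → . X , id], [T → . id T x], [T → . id n n], [T → .], [T' → . T], [X → . id], [X → . x T], [X → . x] }

First, augment the grammar with T' → T
I₀ = CLOSURE({ [T' → . T] }):
  [T' → . T] has the dot before T: add [T → . X , id], [T → . id n n], [T → . id T x], [T → .]
  [T → . X , id] has the dot before X: add [X → . x T], [X → . x], [X → . id]
No further items can be added.

I₀ = { [T → . X , id], [T → . id T x], [T → . id n n], [T → .], [T' → . T], [X → . id], [X → . x T], [X → . x] }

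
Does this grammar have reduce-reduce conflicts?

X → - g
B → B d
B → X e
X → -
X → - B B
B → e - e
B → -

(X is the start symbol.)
Yes — I3: [B → - .] vs [X → - .]

Augment with X' → X and build the canonical LR(0) collection (I0 = CLOSURE({[X' → . X]}), then GOTO on every symbol after a dot until no new states appear). It has 13 states:
  I0: { [X → . - B B], [X → . - g], [X → . -], [X' → . X] }  — shift
  I1: { [B → . -], [B → . B d], [B → . X e], [B → . e - e], [X → - . B B], [X → - . g], [X → - .], [X → . - B B], [X → . - g], [X → . -] }  — shift, reduce
  I2: { [X' → X .] }  — accept
  I3: { [B → - .], [B → . -], [B → . B d], [B → . X e], [B → . e - e], [X → - . B B], [X → - . g], [X → - .], [X → . - B B], [X → . - g], [X → . -] }  — shift, 2 reduces
  I4: { [B → . -], [B → . B d], [B → . X e], [B → . e - e], [B → B . d], [X → - B . B], [X → . - B B], [X → . - g], [X → . -] }  — shift
  I5: { [B → X . e] }  — shift
  I6: { [B → e . - e] }  — shift
  I7: { [X → - g .] }  — reduce
  I8: { [B → e - . e] }  — shift
  I9: { [B → e - e .] }  — reduce
  I10: { [B → X e .] }  — reduce
  I11: { [B → B . d], [X → - B B .] }  — shift, reduce
  I12: { [B → B d .] }  — reduce

I3 contains complete items [B → - .], [X → - .] — reduce-reduce conflict.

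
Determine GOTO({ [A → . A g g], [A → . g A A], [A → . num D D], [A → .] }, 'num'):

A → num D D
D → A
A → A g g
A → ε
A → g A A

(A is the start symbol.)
GOTO(I, 'num') = CLOSURE({ [A → αX.β] : [A → α.Xβ] ∈ I, X = 'num' })

Items with dot before 'num', with the dot advanced:
  [A → . num D D] → [A → num . D D]
Closure of the advanced items:
  [A → num . D D] has the dot before D: add [D → . A]
  [D → . A] has the dot before A: add [A → . num D D], [A → . A g g], [A → .], [A → . g A A]

GOTO = { [A → . A g g], [A → . g A A], [A → . num D D], [A → .], [A → num . D D], [D → . A] }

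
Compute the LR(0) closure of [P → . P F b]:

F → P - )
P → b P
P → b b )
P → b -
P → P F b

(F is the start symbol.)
To compute CLOSURE, for each item [A → α.Bβ] where B is a non-terminal, add [B → .γ] for all productions B → γ; repeat for the newly added items until nothing changes.

Start with: [P → . P F b]
  [P → . P F b] has the dot before P: add [P → . b P], [P → . b b )], [P → . b -]
No further items can be added.

CLOSURE = { [P → . P F b], [P → . b -], [P → . b P], [P → . b b )] }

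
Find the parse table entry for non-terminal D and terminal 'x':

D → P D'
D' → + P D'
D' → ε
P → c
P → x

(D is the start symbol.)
D → P D'

To find M[D, 'x'], we find productions for D where 'x' is in the predict set (PREDICT(N → α) = (FIRST(α) \ {ε}) ∪ (FOLLOW(N) if α ⇒* ε)).

Relevant sets:
  FIRST(P) = { 'c', 'x' }

D → P D': PREDICT = { 'c', 'x' }
  'x' is in predict set, so this production goes in M[D, 'x']

M[D, 'x'] = D → P D'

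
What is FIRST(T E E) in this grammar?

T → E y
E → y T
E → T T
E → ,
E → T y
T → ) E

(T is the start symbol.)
FIRST sets of the non-terminals involved (from the grammar, by fixed-point iteration):
  FIRST(T) = { ')', ',', 'y' }

To compute FIRST(T E E), process the symbols left to right:
Symbol T is a non-terminal. Add FIRST(T) \ {ε} = { ')', ',', 'y' }
T is not nullable (ε ∉ FIRST(T)), so stop here.
FIRST(T E E) = { ')', ',', 'y' }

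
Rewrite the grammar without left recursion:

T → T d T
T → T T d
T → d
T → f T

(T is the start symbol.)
T is directly left-recursive. The standard transformation for
  A → A α₁ | ... | A α_m | β₁ | ... | β_n
is
  A  → β₁ A' | ... | β_n A'
  A' → α₁ A' | ... | α_m A' | ε

T → d becomes T → d T'
T → f T becomes T → f T T'
T → T d T becomes T' → d T T'
T → T T d becomes T' → T d T'
Add T' → ε

Resulting grammar:
T → d T'
T → f T T'
T' → d T T'
T' → T d T'
T' → ε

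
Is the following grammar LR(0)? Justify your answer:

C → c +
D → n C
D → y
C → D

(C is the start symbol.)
Yes, the grammar is LR(0)

A grammar is LR(0) if no state in the canonical LR(0) collection has:
  - both a shift item (dot before a terminal) and a complete item (shift-reduce conflict), or
  - two or more complete items (reduce-reduce conflict; the accept item [C' → C .] counts as a complete item here).

Augment with C' → C and build the canonical LR(0) collection (I0 = CLOSURE({[C' → . C]}), then GOTO on every symbol after a dot until no new states appear). It has 8 states:
  I0: { [C → . D], [C → . c +], [C' → . C], [D → . n C], [D → . y] }  — shift
  I1: { [C' → C .] }  — accept
  I2: { [C → D .] }  — reduce
  I3: { [C → c . +] }  — shift
  I4: { [C → . D], [C → . c +], [D → . n C], [D → . y], [D → n . C] }  — shift
  I5: { [D → y .] }  — reduce
  I6: { [D → n C .] }  — reduce
  I7: { [C → c + .] }  — reduce

Every state is either a pure shift/goto state or contains exactly one complete item and nothing to shift — no conflicts. The grammar is LR(0).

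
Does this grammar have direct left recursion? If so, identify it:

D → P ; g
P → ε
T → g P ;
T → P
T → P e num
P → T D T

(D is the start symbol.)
Direct left recursion occurs when N → N α for some non-terminal N (the right-hand side begins with the left-hand side itself).

D → P ; g: starts with P
P → ε: starts with ε
T → g P ;: starts with g
T → P: starts with P
T → P e num: starts with P
P → T D T: starts with T

No direct left recursion found.

Answer: No direct left recursion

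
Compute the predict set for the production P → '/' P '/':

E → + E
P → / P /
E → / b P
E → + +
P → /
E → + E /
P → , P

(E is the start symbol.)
PREDICT(P → '/' P '/') = (FIRST(RHS) \ {ε}) ∪ (FOLLOW(P) if ε ∈ FIRST(RHS), i.e. RHS ⇒* ε)
FIRST('/' P '/') = { '/' }
ε ∉ FIRST('/' P '/'), so FOLLOW(P) is not added.
PREDICT(P → '/' P '/') = { '/' }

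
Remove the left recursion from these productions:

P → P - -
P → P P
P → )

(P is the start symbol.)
P → ) P'
P' → - - P'
P' → P P'
P' → ε

P is directly left-recursive. The standard transformation for
  A → A α₁ | ... | A α_m | β₁ | ... | β_n
is
  A  → β₁ A' | ... | β_n A'
  A' → α₁ A' | ... | α_m A' | ε

P → ) becomes P → ) P'
P → P - - becomes P' → - - P'
P → P P becomes P' → P P'
Add P' → ε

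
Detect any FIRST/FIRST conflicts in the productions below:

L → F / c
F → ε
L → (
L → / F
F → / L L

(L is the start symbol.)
A FIRST/FIRST conflict occurs when two productions N → α and N → β for the same non-terminal have FIRST(α) ∩ FIRST(β) ≠ ∅ (with ε ∈ FIRST of a nullable right-hand side, so two nullable alternatives also conflict).

FIRST sets of the non-terminals at (or reachable through a nullable prefix from) the front of some alternative:
  FIRST(F) = { '/', ε }

Productions for L:
  L → F / c: FIRST = { '/' }
  L → (: FIRST = { '(' }
  L → / F: FIRST = { '/' }
Productions for F:
  F → ε: FIRST = { ε }
  F → / L L: FIRST = { '/' }

Conflict for L: L → F / c and L → / F
  Overlap: { '/' }

Answer: Yes. L → F '/' c / L → '/' F on { '/' }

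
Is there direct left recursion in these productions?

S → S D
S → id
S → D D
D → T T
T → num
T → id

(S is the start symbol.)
Yes, S is left-recursive

Direct left recursion occurs when N → N α for some non-terminal N (the right-hand side begins with the left-hand side itself).

S → S D: LEFT RECURSIVE (starts with S)
S → id: starts with id
S → D D: starts with D
D → T T: starts with T
T → num: starts with num
T → id: starts with id

The grammar has direct left recursion on: S.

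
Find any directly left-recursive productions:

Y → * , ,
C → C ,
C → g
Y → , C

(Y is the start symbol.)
Yes, C is left-recursive

Y → * , ,: starts with '*'
C → C ,: LEFT RECURSIVE (starts with C)
C → g: starts with g
Y → , C: starts with ','

The grammar has direct left recursion on: C.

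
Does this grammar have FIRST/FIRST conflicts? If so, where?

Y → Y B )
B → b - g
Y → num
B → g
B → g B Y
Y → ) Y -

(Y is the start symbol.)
Yes. Y → Y B ')' / Y → num on { 'num' }; Y → Y B ')' / Y → ')' Y '-' on { ')' }; B → g / B → g B Y on { 'g' }

FIRST sets of the non-terminals at (or reachable through a nullable prefix from) the front of some alternative:
  FIRST(Y) = { ')', 'num' }

Productions for Y:
  Y → Y B ): FIRST = { ')', 'num' }
  Y → num: FIRST = { 'num' }
  Y → ) Y -: FIRST = { ')' }
Productions for B:
  B → b - g: FIRST = { 'b' }
  B → g: FIRST = { 'g' }
  B → g B Y: FIRST = { 'g' }

Conflict for Y: Y → Y B ) and Y → num
  Overlap: { 'num' }
Conflict for Y: Y → Y B ) and Y → ) Y -
  Overlap: { ')' }
Conflict for B: B → g and B → g B Y
  Overlap: { 'g' }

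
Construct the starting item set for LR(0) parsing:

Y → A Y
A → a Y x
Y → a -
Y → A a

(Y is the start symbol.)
First, augment the grammar with Y' → Y
I₀ = CLOSURE({ [Y' → . Y] }):
  [Y' → . Y] has the dot before Y: add [Y → . A Y], [Y → . a -], [Y → . A a]
  [Y → . A Y] has the dot before A: add [A → . a Y x]
No further items can be added.

I₀ = { [A → . a Y x], [Y → . A Y], [Y → . A a], [Y → . a -], [Y' → . Y] }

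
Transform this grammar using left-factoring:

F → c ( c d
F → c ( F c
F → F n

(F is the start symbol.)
Left-factoring transforms A → αβ₁ | αβ₂ into A → αA' and A' → β₁ | β₂
(α is the longest common prefix among the alternatives). Repeat until
no nonterminal has two alternatives with a common prefix.

Round 1: F has alternatives sharing prefix 'c ('. Introduce F': F → c ( F'
  Add: F' → c d
  Add: F' → F c

No remaining common prefixes — done.

Resulting grammar:
F → c ( F'
F' → c d
F' → F c
F → F n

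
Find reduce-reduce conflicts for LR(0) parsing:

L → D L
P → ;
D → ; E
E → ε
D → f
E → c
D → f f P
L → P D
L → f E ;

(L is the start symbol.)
Augment with L' → L and build the canonical LR(0) collection (I0 = CLOSURE({[L' → . L]}), then GOTO on every symbol after a dot until no new states appear). It has 17 states:
  I0: { [D → . ; E], [D → . f f P], [D → . f], [L → . D L], [L → . P D], [L → . f E ;], [L' → . L], [P → . ;] }  — shift
  I1: { [D → ; . E], [E → . c], [E → .], [P → ; .] }  — shift, 2 reduces
  I2: { [D → . ; E], [D → . f f P], [D → . f], [L → . D L], [L → . P D], [L → . f E ;], [L → D . L], [P → . ;] }  — shift
  I3: { [L' → L .] }  — accept
  I4: { [D → . ; E], [D → . f f P], [D → . f], [L → P . D] }  — shift
  I5: { [D → f . f P], [D → f .], [E → . c], [E → .], [L → f . E ;] }  — shift, 2 reduces
  I6: { [L → f E . ;] }  — shift
  I7: { [E → c .] }  — reduce
  I8: { [D → f f . P], [P → . ;] }  — shift
  I9: { [P → ; .] }  — reduce
  I10: { [D → f f P .] }  — reduce
  I11: { [L → f E ; .] }  — reduce
  I12: { [D → ; . E], [E → . c], [E → .] }  — shift, reduce
  I13: { [L → P D .] }  — reduce
  I14: { [D → f . f P], [D → f .] }  — shift, reduce
  I15: { [D → ; E .] }  — reduce
  I16: { [L → D L .] }  — reduce

I1 contains complete items [E → .], [P → ; .] — reduce-reduce conflict.
I5 contains complete items [D → f .], [E → .] — reduce-reduce conflict.

Answer: Yes — I1: [E → .] vs [P → ; .]; I5: [D → f .] vs [E → .]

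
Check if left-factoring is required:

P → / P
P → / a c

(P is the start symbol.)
Yes, P has productions with common prefix '/'

Left-factoring is needed when two productions for the same non-terminal
share a common prefix on the right-hand side.

Productions for P:
  P → / P
  P → / a c

Found common prefix '/' in productions for P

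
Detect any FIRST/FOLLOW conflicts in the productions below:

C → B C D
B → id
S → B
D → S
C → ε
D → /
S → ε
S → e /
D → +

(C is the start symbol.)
Yes. C → B C D with FOLLOW(C) on { 'id' }; S → B with FOLLOW(S) on { 'id' }; S → e '/' with FOLLOW(S) on { 'e' }; D → '/' with FOLLOW(D) on { '/' }; D → '+' with FOLLOW(D) on { '+' }

A FIRST/FOLLOW conflict occurs when a non-terminal N has a nullable alternative N → β (β ⇒* ε) and another alternative N → α with FIRST(α) ∩ FOLLOW(N) ≠ ∅: on such a lookahead the parser cannot decide between expanding α and letting N vanish via β.

Nullable non-terminals: C, D, S.
FIRST sets used below: FIRST(B) = { 'id' }, FIRST(S) = { 'e', 'id', ε }

C: nullable alternative(s) C → ε; FOLLOW(C) = { $, '+', '/', 'e', 'id' }
  C → B C D: FIRST \ {ε} = { 'id' } — overlaps FOLLOW(C) on { 'id' }: CONFLICT
  C → ε: FIRST \ {ε} = { } — this is the only nullable alternative, skip

D: nullable alternative(s) D → S; FOLLOW(D) = { $, '+', '/', 'e', 'id' }
  D → S: FIRST \ {ε} = { 'e', 'id' } — this is the only nullable alternative, skip
  D → /: FIRST \ {ε} = { '/' } — overlaps FOLLOW(D) on { '/' }: CONFLICT
  D → +: FIRST \ {ε} = { '+' } — overlaps FOLLOW(D) on { '+' }: CONFLICT

S: nullable alternative(s) S → ε; FOLLOW(S) = { $, '+', '/', 'e', 'id' }
  S → B: FIRST \ {ε} = { 'id' } — overlaps FOLLOW(S) on { 'id' }: CONFLICT
  S → ε: FIRST \ {ε} = { } — this is the only nullable alternative, skip
  S → e /: FIRST \ {ε} = { 'e' } — overlaps FOLLOW(S) on { 'e' }: CONFLICT

B has no nullable alternative, so no FIRST/FOLLOW check is needed there.

So the grammar has 5 FIRST/FOLLOW conflicts (marked CONFLICT above).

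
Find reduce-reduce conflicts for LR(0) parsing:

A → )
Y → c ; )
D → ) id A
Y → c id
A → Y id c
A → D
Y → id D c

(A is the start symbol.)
Augment with A' → A and build the canonical LR(0) collection (I0 = CLOSURE({[A' → . A]}), then GOTO on every symbol after a dot until no new states appear). It has 17 states:
  I0: { [A → . )], [A → . D], [A → . Y id c], [A' → . A], [D → . ) id A], [Y → . c ; )], [Y → . c id], [Y → . id D c] }  — shift
  I1: { [A → ) .], [D → ) . id A] }  — shift, reduce
  I2: { [A' → A .] }  — accept
  I3: { [A → D .] }  — reduce
  I4: { [A → Y . id c] }  — shift
  I5: { [Y → c . ; )], [Y → c . id] }  — shift
  I6: { [D → . ) id A], [Y → id . D c] }  — shift
  I7: { [D → ) . id A] }  — shift
  I8: { [Y → id D . c] }  — shift
  I9: { [Y → id D c .] }  — reduce
  I10: { [A → . )], [A → . D], [A → . Y id c], [D → ) id . A], [D → . ) id A], [Y → . c ; )], [Y → . c id], [Y → . id D c] }  — shift
  I11: { [D → ) id A .] }  — reduce
  I12: { [Y → c ; . )] }  — shift
  I13: { [Y → c id .] }  — reduce
  I14: { [Y → c ; ) .] }  — reduce
  I15: { [A → Y id . c] }  — shift
  I16: { [A → Y id c .] }  — reduce

No state contains more than one complete item.

Answer: No reduce-reduce conflicts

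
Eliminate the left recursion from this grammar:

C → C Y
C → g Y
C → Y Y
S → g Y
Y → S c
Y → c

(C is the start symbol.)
C is directly left-recursive. The standard transformation for
  A → A α₁ | ... | A α_m | β₁ | ... | β_n
is
  A  → β₁ A' | ... | β_n A'
  A' → α₁ A' | ... | α_m A' | ε

C → g Y becomes C → g Y C'
C → Y Y becomes C → Y Y C'
C → C Y becomes C' → Y C'
Add C' → ε

Productions for other non-terminals are unchanged:
  S → g Y
  Y → S c
  Y → c

Resulting grammar:
C → g Y C'
C → Y Y C'
C' → Y C'
C' → ε
S → g Y
Y → S c
Y → c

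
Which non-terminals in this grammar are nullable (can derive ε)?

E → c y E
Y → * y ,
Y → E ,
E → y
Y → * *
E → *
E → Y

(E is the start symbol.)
None

There are no ε-productions, so no non-terminal can derive ε.
No non-terminals are nullable.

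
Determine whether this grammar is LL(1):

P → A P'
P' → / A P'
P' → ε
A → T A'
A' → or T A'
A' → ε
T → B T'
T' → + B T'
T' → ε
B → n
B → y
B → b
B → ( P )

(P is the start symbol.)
A grammar is LL(1) if for each non-terminal N with multiple productions, the predict sets of those productions are pairwise disjoint, where PREDICT(N → α) = (FIRST(α) \ {ε}) ∪ (FOLLOW(N) if α ⇒* ε).

Relevant sets:
  FOLLOW(P') = { $, ')' }
  FOLLOW(A') = { $, ')', '/' }
  FOLLOW(T') = { $, ')', '/', 'or' }

For P':
  PREDICT(P' → '/' A P') = { '/' }
  PREDICT(P' → ε) = { $, ')' }
For A':
  PREDICT(A' → or T A') = { 'or' }
  PREDICT(A' → ε) = { $, ')', '/' }
For T':
  PREDICT(T' → '+' B T') = { '+' }
  PREDICT(T' → ε) = { $, ')', '/', 'or' }
For B:
  PREDICT(B → n) = { 'n' }
  PREDICT(B → y) = { 'y' }
  PREDICT(B → b) = { 'b' }
  PREDICT(B → '(' P ')') = { '(' }
P, A, T have a single production, so nothing to check there.

All predict sets are disjoint. The grammar IS LL(1).

Answer: Yes, the grammar is LL(1).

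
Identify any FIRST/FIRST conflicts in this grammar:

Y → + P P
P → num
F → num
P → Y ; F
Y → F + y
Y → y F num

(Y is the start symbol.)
Yes. P → num / P → Y ';' F on { 'num' }

FIRST sets of the non-terminals at (or reachable through a nullable prefix from) the front of some alternative:
  FIRST(F) = { 'num' }
  FIRST(Y) = { '+', 'num', 'y' }

Productions for Y:
  Y → + P P: FIRST = { '+' }
  Y → F + y: FIRST = { 'num' }
  Y → y F num: FIRST = { 'y' }
Productions for P:
  P → num: FIRST = { 'num' }
  P → Y ; F: FIRST = { '+', 'num', 'y' }
F has only one production, so no FIRST/FIRST conflict is possible there.

Conflict for P: P → num and P → Y ; F
  Overlap: { 'num' }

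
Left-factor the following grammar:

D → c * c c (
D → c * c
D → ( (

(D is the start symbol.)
D → c * c D'
D' → c (
D' → ε
D → ( (

Left-factoring transforms A → αβ₁ | αβ₂ into A → αA' and A' → β₁ | β₂
(α is the longest common prefix among the alternatives). Repeat until
no nonterminal has two alternatives with a common prefix.

Round 1: D has alternatives sharing prefix 'c * c'. Introduce D': D → c * c D'
  Add: D' → c (
  Add: D' → ε

No remaining common prefixes — done.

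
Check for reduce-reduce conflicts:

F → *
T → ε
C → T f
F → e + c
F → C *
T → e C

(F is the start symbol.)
No reduce-reduce conflicts

A reduce-reduce conflict occurs when an LR(0) state has two complete items [A → α .] and [B → β .] — both call for a reduction, and with no lookahead the parser cannot choose between them.

Augment with F' → F and build the canonical LR(0) collection (I0 = CLOSURE({[F' → . F]}), then GOTO on every symbol after a dot until no new states appear). It has 12 states:
  I0: { [C → . T f], [F → . *], [F → . C *], [F → . e + c], [F' → . F], [T → . e C], [T → .] }  — shift, reduce
  I1: { [F → * .] }  — reduce
  I2: { [F → C . *] }  — shift
  I3: { [F' → F .] }  — accept
  I4: { [C → T . f] }  — shift
  I5: { [C → . T f], [F → e . + c], [T → . e C], [T → .], [T → e . C] }  — shift, reduce
  I6: { [F → e + . c] }  — shift
  I7: { [T → e C .] }  — reduce
  I8: { [C → . T f], [T → . e C], [T → .], [T → e . C] }  — shift, reduce
  I9: { [F → e + c .] }  — reduce
  I10: { [C → T f .] }  — reduce
  I11: { [F → C * .] }  — reduce

No state contains more than one complete item.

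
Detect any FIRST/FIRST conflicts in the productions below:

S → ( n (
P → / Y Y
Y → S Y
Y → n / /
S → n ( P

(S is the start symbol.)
A FIRST/FIRST conflict occurs when two productions N → α and N → β for the same non-terminal have FIRST(α) ∩ FIRST(β) ≠ ∅ (with ε ∈ FIRST of a nullable right-hand side, so two nullable alternatives also conflict).

FIRST sets of the non-terminals at (or reachable through a nullable prefix from) the front of some alternative:
  FIRST(S) = { '(', 'n' }

Productions for S:
  S → ( n (: FIRST = { '(' }
  S → n ( P: FIRST = { 'n' }
Productions for Y:
  Y → S Y: FIRST = { '(', 'n' }
  Y → n / /: FIRST = { 'n' }
P has only one production, so no FIRST/FIRST conflict is possible there.

Conflict for Y: Y → S Y and Y → n / /
  Overlap: { 'n' }

Answer: Yes. Y → S Y / Y → n '/' '/' on { 'n' }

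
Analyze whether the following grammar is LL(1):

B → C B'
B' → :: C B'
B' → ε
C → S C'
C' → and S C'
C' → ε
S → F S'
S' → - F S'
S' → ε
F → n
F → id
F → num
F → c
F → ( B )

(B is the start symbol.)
Yes, the grammar is LL(1).

A grammar is LL(1) if for each non-terminal N with multiple productions, the predict sets of those productions are pairwise disjoint, where PREDICT(N → α) = (FIRST(α) \ {ε}) ∪ (FOLLOW(N) if α ⇒* ε).

Relevant sets:
  FOLLOW(B') = { $, ')' }
  FOLLOW(C') = { $, ')', '::' }
  FOLLOW(S') = { $, ')', '::', 'and' }

For B':
  PREDICT(B' → :: C B') = { '::' }
  PREDICT(B' → ε) = { $, ')' }
For C':
  PREDICT(C' → and S C') = { 'and' }
  PREDICT(C' → ε) = { $, ')', '::' }
For S':
  PREDICT(S' → '-' F S') = { '-' }
  PREDICT(S' → ε) = { $, ')', '::', 'and' }
For F:
  PREDICT(F → n) = { 'n' }
  PREDICT(F → id) = { 'id' }
  PREDICT(F → num) = { 'num' }
  PREDICT(F → c) = { 'c' }
  PREDICT(F → '(' B ')') = { '(' }
B, C, S have a single production, so nothing to check there.

All predict sets are disjoint. The grammar IS LL(1).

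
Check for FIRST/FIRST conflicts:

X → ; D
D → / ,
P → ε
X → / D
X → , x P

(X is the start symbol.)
No FIRST/FIRST conflicts.

Productions for X:
  X → ; D: FIRST = { ';' }
  X → / D: FIRST = { '/' }
  X → , x P: FIRST = { ',' }
D, P have only one production, so no FIRST/FIRST conflict is possible there.

All alternatives of each non-terminal have pairwise disjoint FIRST sets.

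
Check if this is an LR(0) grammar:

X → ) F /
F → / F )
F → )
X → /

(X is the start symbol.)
Yes, the grammar is LR(0)

A grammar is LR(0) if no state in the canonical LR(0) collection has:
  - both a shift item (dot before a terminal) and a complete item (shift-reduce conflict), or
  - two or more complete items (reduce-reduce conflict; the accept item [X' → X .] counts as a complete item here).

Augment with X' → X and build the canonical LR(0) collection (I0 = CLOSURE({[X' → . X]}), then GOTO on every symbol after a dot until no new states appear). It has 10 states:
  I0: { [X → . ) F /], [X → . /], [X' → . X] }  — shift
  I1: { [F → . )], [F → . / F )], [X → ) . F /] }  — shift
  I2: { [X → / .] }  — reduce
  I3: { [X' → X .] }  — accept
  I4: { [F → ) .] }  — reduce
  I5: { [F → . )], [F → . / F )], [F → / . F )] }  — shift
  I6: { [X → ) F . /] }  — shift
  I7: { [X → ) F / .] }  — reduce
  I8: { [F → / F . )] }  — shift
  I9: { [F → / F ) .] }  — reduce

Every state is either a pure shift/goto state or contains exactly one complete item and nothing to shift — no conflicts. The grammar is LR(0).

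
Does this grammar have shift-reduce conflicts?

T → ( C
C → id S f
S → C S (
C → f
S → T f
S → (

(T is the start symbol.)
Yes — I6: [S → ( .] vs [C → . f]

A shift-reduce conflict occurs when an LR(0) state has both:
  - a complete (reduce) item [A → α .] (dot at the end), and
  - a shift item [B → β . c γ] (dot before a terminal).

Augment with T' → T and build the canonical LR(0) collection (I0 = CLOSURE({[T' → . T]}), then GOTO on every symbol after a dot until no new states appear). It has 14 states:
  I0: { [T → . ( C], [T' → . T] }  — shift
  I1: { [C → . f], [C → . id S f], [T → ( . C] }  — shift
  I2: { [T' → T .] }  — accept
  I3: { [T → ( C .] }  — reduce
  I4: { [C → f .] }  — reduce
  I5: { [C → . f], [C → . id S f], [C → id . S f], [S → . (], [S → . C S (], [S → . T f], [T → . ( C] }  — shift
  I6: { [C → . f], [C → . id S f], [S → ( .], [T → ( . C] }  — shift, reduce
  I7: { [C → . f], [C → . id S f], [S → . (], [S → . C S (], [S → . T f], [S → C . S (], [T → . ( C] }  — shift
  I8: { [C → id S . f] }  — shift
  I9: { [S → T . f] }  — shift
  I10: { [S → T f .] }  — reduce
  I11: { [C → id S f .] }  — reduce
  I12: { [S → C S . (] }  — shift
  I13: { [S → C S ( .] }  — reduce

I6 contains reduce item [S → ( .] and shift items [C → . f], [C → . id S f] — shift-reduce conflict.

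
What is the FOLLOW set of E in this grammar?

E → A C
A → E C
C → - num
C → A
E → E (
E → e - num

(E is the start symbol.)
{ $, '(', '-', 'e' }

To compute FOLLOW(E), find every occurrence of E on a right-hand side N → α E β: add FIRST(β) \ {ε}, and if β is empty or nullable also add FOLLOW(N). Iterate to a fixed point.

E is the start symbol, so $ ∈ FOLLOW(E).
In A → E C: E is followed by C, add FIRST(C) \ {ε} = { '-', 'e' }
In E → E (: E is followed by '(', add FIRST('(') \ {ε} = { '(' }

Taking the union: FOLLOW(E) = { $, '(', '-', 'e' }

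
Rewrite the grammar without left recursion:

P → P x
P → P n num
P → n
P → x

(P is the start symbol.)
P is directly left-recursive. The standard transformation for
  A → A α₁ | ... | A α_m | β₁ | ... | β_n
is
  A  → β₁ A' | ... | β_n A'
  A' → α₁ A' | ... | α_m A' | ε

P → n becomes P → n P'
P → x becomes P → x P'
P → P x becomes P' → x P'
P → P n num becomes P' → n num P'
Add P' → ε

Resulting grammar:
P → n P'
P → x P'
P' → x P'
P' → n num P'
P' → ε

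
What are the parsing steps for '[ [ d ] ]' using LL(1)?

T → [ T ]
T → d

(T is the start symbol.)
LL(1) parsing maintains a stack (initially the start symbol over $) and the input. At each step: if the stack top is a terminal, match it against the current input token; if it is a non-terminal N, replace it with the RHS of M[N, lookahead] (the unique production whose predict set contains the lookahead).

Stack is shown with the top on the left.

Stack      Input        Action
------------------------------
T $        [ [ d ] ] $  output T → [ T ]
[ T ] $    [ [ d ] ] $  match '['
T ] $      [ d ] ] $    output T → [ T ]
[ T ] ] $  [ d ] ] $    match '['
T ] ] $    d ] ] $      output T → d
d ] ] $    d ] ] $      match 'd'
] ] $      ] ] $        match ']'
] $        ] $          match ']'
$          $            accept

The string is accepted.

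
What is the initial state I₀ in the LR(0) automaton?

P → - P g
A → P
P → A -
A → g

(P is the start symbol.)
{ [A → . P], [A → . g], [P → . - P g], [P → . A -], [P' → . P] }

First, augment the grammar with P' → P
I₀ = CLOSURE({ [P' → . P] }):
  [P' → . P] has the dot before P: add [P → . - P g], [P → . A -]
  [P → . A -] has the dot before A: add [A → . P], [A → . g]
No further items can be added.

I₀ = { [A → . P], [A → . g], [P → . - P g], [P → . A -], [P' → . P] }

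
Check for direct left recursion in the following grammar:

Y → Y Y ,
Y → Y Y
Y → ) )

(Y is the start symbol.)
Direct left recursion occurs when N → N α for some non-terminal N (the right-hand side begins with the left-hand side itself).

Y → Y Y ,: LEFT RECURSIVE (starts with Y)
Y → Y Y: LEFT RECURSIVE (starts with Y)
Y → ) ): starts with ')'

The grammar has direct left recursion on: Y.

Answer: Yes, Y is left-recursive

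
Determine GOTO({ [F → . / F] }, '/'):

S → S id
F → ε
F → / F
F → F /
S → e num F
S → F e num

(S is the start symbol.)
{ [F → . / F], [F → . F /], [F → .], [F → / . F] }

GOTO(I, '/') = CLOSURE({ [A → αX.β] : [A → α.Xβ] ∈ I, X = '/' })

Items with dot before '/', with the dot advanced:
  [F → . / F] → [F → / . F]
Closure of the advanced items:
  [F → / . F] has the dot before F: add [F → .], [F → . / F], [F → . F /]

GOTO = { [F → . / F], [F → . F /], [F → .], [F → / . F] }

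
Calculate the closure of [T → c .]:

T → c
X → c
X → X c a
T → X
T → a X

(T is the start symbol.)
{ [T → c .] }

Start with: [T → c .]
The dot is at the end, so nothing is added.

CLOSURE = { [T → c .] }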